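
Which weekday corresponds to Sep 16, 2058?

Doomsday rule: the anchor day for the 2000s is Tuesday. For year 58: 58÷12 = 4 r 10, and 10÷4 = 2, so 4+10+2 = 16.
Tuesday + 16 ≡ Thursday — that's 2058's doomsday.
In September the doomsday date is Sep 5.
Sep 16 is 11 days after Sep 5; 11 mod 7 = 4, so Thursday + 4 = Monday.

Monday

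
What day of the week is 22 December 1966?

Thursday

January 1, 1966 is a Saturday.
Jan 1, 1966 → Feb 1, 1966: 31 days (January has 31).
Feb 1, 1966 → Mar 1, 1966: 28 days (February has 28).
Mar 1, 1966 → Apr 1, 1966: 31 days (March has 31).
Apr 1, 1966 → May 1, 1966: 30 days (April has 30).
May 1, 1966 → Jun 1, 1966: 31 days (May has 31).
Jun 1, 1966 → Jul 1, 1966: 30 days (June has 30).
Jul 1, 1966 → Aug 1, 1966: 31 days (July has 31).
Aug 1, 1966 → Sep 1, 1966: 31 days (August has 31).
Sep 1, 1966 → Oct 1, 1966: 30 days (September has 30).
Oct 1, 1966 → Nov 1, 1966: 31 days (October has 31).
Nov 1, 1966 → Dec 1, 1966: 30 days (November has 30).
Dec 1, 1966 → Dec 22, 1966: 21 days.
Total: 355 days.
355 mod 7 = 5, so Saturday + 5 = Thursday.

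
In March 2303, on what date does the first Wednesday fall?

March 4, 2303

March 1, 2303 is a Sunday.
The first Wednesday is therefore March 4 (3 days later).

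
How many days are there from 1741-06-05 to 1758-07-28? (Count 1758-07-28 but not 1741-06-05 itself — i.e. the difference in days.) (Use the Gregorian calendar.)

6262

Jun 5, 1741 → Jun 5, 1742: 365 days.
Jun 5, 1742 → Jun 5, 1743: 365 days.
Jun 5, 1743 → Jun 5, 1744: 366 days (Feb 29, 1744 is in that span).
Jun 5, 1744 → Jun 5, 1745: 365 days.
Jun 5, 1745 → Jun 5, 1746: 365 days.
Jun 5, 1746 → Jun 5, 1747: 365 days.
Jun 5, 1747 → Jun 5, 1748: 366 days (Feb 29, 1748 is in that span).
Jun 5, 1748 → Jun 5, 1749: 365 days.
Jun 5, 1749 → Jun 5, 1750: 365 days.
Jun 5, 1750 → Jun 5, 1751: 365 days.
Jun 5, 1751 → Jun 5, 1752: 366 days (Feb 29, 1752 is in that span).
Jun 5, 1752 → Jun 5, 1753: 365 days.
Jun 5, 1753 → Jun 5, 1754: 365 days.
Jun 5, 1754 → Jun 5, 1755: 365 days.
Jun 5, 1755 → Jun 5, 1756: 366 days (Feb 29, 1756 is in that span).
Jun 5, 1756 → Jun 5, 1757: 365 days.
Jun 5, 1757 → Jun 5, 1758: 365 days.
Jun 5, 1758 → Jul 5, 1758: 30 days (June has 30).
Jul 5, 1758 → Jul 28, 1758: 23 days.
Total: 6262 days.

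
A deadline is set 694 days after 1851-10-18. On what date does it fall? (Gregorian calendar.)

September 11, 1853

+366 (one year; includes Feb 29, 1852) → Oct 18, 1852 (328 left).
Oct has 31 days: +14 → Nov 1, 1852 (314 left).
Nov has 30 days: +30 → Dec 1, 1852 (284 left).
Dec has 31 days: +31 → Jan 1, 1853 (253 left).
Jan has 31 days: +31 → Feb 1, 1853 (222 left).
Feb has 28 days: +28 → Mar 1, 1853 (194 left).
Mar has 31 days: +31 → Apr 1, 1853 (163 left).
Apr has 30 days: +30 → May 1, 1853 (133 left).
May has 31 days: +31 → Jun 1, 1853 (102 left).
Jun has 30 days: +30 → Jul 1, 1853 (72 left).
Jul has 31 days: +31 → Aug 1, 1853 (41 left).
Aug has 31 days: +31 → Sep 1, 1853 (10 left).
+10 → Sep 11, 1853.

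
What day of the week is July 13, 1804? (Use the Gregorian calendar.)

Friday

Doomsday rule: the anchor day for the 1800s is Friday. For year 04: 4÷12 = 0 r 4, and 4÷4 = 1, so 0+4+1 = 5.
Friday + 5 ≡ Wednesday — that's 1804's doomsday.
In July the doomsday date is Jul 11.
Jul 13 is 2 days after Jul 11; 2 mod 7 = 2, so Wednesday + 2 = Friday.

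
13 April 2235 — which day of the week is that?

Doomsday rule: the anchor day for the 2200s is Friday. For year 35: 35÷12 = 2 r 11, and 11÷4 = 2, so 2+11+2 = 15.
Friday + 15 ≡ Saturday — that's 2235's doomsday.
In April the doomsday date is Apr 4.
Apr 13 is 9 days after Apr 4; 9 mod 7 = 2, so Saturday + 2 = Monday.

Monday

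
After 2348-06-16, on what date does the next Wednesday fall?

Jun 16, 2348 is a Wednesday.
From Wednesday to the next Wednesday is 7 days.
Jun 16, 2348 + 7 = Jun 23, 2348.

June 23, 2348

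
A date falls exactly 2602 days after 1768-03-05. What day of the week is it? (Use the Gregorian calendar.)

First find the weekday of Mar 5, 1768. Doomsday rule: the anchor day for the 1700s is Sunday. For year 68: 68÷12 = 5 r 8, and 8÷4 = 2, so 5+8+2 = 15.
Sunday + 15 ≡ Monday — that's 1768's doomsday.
In March the doomsday date is Mar 14.
Mar 5 is 9 days before Mar 14; 9 mod 7 = 2, so Monday − 2 = Saturday.
2602 mod 7 = 5, so 2602 days after a Saturday is Saturday + 5 = Thursday.

Thursday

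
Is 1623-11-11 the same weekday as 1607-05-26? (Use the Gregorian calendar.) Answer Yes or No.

Yes

From May 26, 1607 to Nov 11, 1623 is 6013 days.
6013 mod 7 = 0, so they are the same weekday.
(May 26, 1607 is a Saturday; Nov 11, 1623 is a Saturday.)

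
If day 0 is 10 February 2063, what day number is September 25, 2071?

Feb 10, 2063 → Feb 10, 2064: 365 days.
Feb 10, 2064 → Feb 10, 2065: 366 days (Feb 29, 2064 is in that span).
Feb 10, 2065 → Feb 10, 2066: 365 days.
Feb 10, 2066 → Feb 10, 2067: 365 days.
Feb 10, 2067 → Feb 10, 2068: 365 days.
Feb 10, 2068 → Feb 10, 2069: 366 days (Feb 29, 2068 is in that span).
Feb 10, 2069 → Feb 10, 2070: 365 days.
Feb 10, 2070 → Feb 10, 2071: 365 days.
Feb 10, 2071 → Mar 10, 2071: 28 days (February has 28).
Mar 10, 2071 → Apr 10, 2071: 31 days (March has 31).
Apr 10, 2071 → May 10, 2071: 30 days (April has 30).
May 10, 2071 → Jun 10, 2071: 31 days (May has 31).
Jun 10, 2071 → Jul 10, 2071: 30 days (June has 30).
Jul 10, 2071 → Aug 10, 2071: 31 days (July has 31).
Aug 10, 2071 → Sep 10, 2071: 31 days (August has 31).
Sep 10, 2071 → Sep 25, 2071: 15 days.
Total: 3149 days.

3149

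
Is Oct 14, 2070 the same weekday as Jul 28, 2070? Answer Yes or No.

From Jul 28, 2070 to Oct 14, 2070 is 78 days.
78 mod 7 = 1, so they are different weekdays.
(Jul 28, 2070 is a Monday; Oct 14, 2070 is a Tuesday.)

No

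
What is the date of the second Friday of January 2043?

January 9, 2043

January 1, 2043 is a Thursday.
The first Friday is therefore January 2 (1 days later).
The second Friday is 2 + 1×7 = January 9.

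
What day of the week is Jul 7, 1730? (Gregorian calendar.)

Doomsday rule: the anchor day for the 1700s is Sunday. For year 30: 30÷12 = 2 r 6, and 6÷4 = 1, so 2+6+1 = 9.
Sunday + 9 ≡ Tuesday — that's 1730's doomsday.
In July the doomsday date is Jul 11.
Jul 7 is 4 days before Jul 11; 4 mod 7 = 4, so Tuesday − 4 = Friday.

Friday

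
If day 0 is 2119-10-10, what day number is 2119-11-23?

Oct 10, 2119 → Nov 10, 2119: 31 days (October has 31).
Nov 10, 2119 → Nov 23, 2119: 13 days.
Total: 44 days.

44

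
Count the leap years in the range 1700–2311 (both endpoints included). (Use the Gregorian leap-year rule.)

147

Multiples of 4 in [1700,2311]: 153.
Of those, multiples of 100: 7 (not leap unless ÷400).
Multiples of 400: 1.
Leap years = 153 − 7 + 1 = 147.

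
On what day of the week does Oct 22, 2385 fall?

Tuesday

Doomsday rule: the anchor day for the 2300s is Wednesday. For year 85: 85÷12 = 7 r 1, and 1÷4 = 0, so 7+1+0 = 8.
Wednesday + 8 ≡ Thursday — that's 2385's doomsday.
In October the doomsday date is Oct 10.
Oct 22 is 12 days after Oct 10; 12 mod 7 = 5, so Thursday + 5 = Tuesday.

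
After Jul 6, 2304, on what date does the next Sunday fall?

Jul 6, 2304 is a Wednesday.
From Wednesday to the next Sunday is 4 days.
Jul 6, 2304 + 4 = Jul 10, 2304.

July 10, 2304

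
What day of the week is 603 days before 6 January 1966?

Wednesday

Jan 6, 1966 is a Thursday.
603 mod 7 = 1, so 603 days before a Thursday is Thursday − 1 = Wednesday.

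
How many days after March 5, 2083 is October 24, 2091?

Mar 5, 2083 → Mar 5, 2084: 366 days (Feb 29, 2084 is in that span).
Mar 5, 2084 → Mar 5, 2085: 365 days.
Mar 5, 2085 → Mar 5, 2086: 365 days.
Mar 5, 2086 → Mar 5, 2087: 365 days.
Mar 5, 2087 → Mar 5, 2088: 366 days (Feb 29, 2088 is in that span).
Mar 5, 2088 → Mar 5, 2089: 365 days.
Mar 5, 2089 → Mar 5, 2090: 365 days.
Mar 5, 2090 → Mar 5, 2091: 365 days.
Mar 5, 2091 → Apr 5, 2091: 31 days (March has 31).
Apr 5, 2091 → May 5, 2091: 30 days (April has 30).
May 5, 2091 → Jun 5, 2091: 31 days (May has 31).
Jun 5, 2091 → Jul 5, 2091: 30 days (June has 30).
Jul 5, 2091 → Aug 5, 2091: 31 days (July has 31).
Aug 5, 2091 → Sep 5, 2091: 31 days (August has 31).
Sep 5, 2091 → Oct 5, 2091: 30 days (September has 30).
Oct 5, 2091 → Oct 24, 2091: 19 days.
Total: 3155 days.

3155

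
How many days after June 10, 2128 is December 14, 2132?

Jun 10, 2128 → Jun 10, 2129: 365 days.
Jun 10, 2129 → Jun 10, 2130: 365 days.
Jun 10, 2130 → Jun 10, 2131: 365 days.
Jun 10, 2131 → Jun 10, 2132: 366 days (Feb 29, 2132 is in that span).
Jun 10, 2132 → Jul 10, 2132: 30 days (June has 30).
Jul 10, 2132 → Aug 10, 2132: 31 days (July has 31).
Aug 10, 2132 → Sep 10, 2132: 31 days (August has 31).
Sep 10, 2132 → Oct 10, 2132: 30 days (September has 30).
Oct 10, 2132 → Nov 10, 2132: 31 days (October has 31).
Nov 10, 2132 → Dec 10, 2132: 30 days (November has 30).
Dec 10, 2132 → Dec 14, 2132: 4 days.
Total: 1648 days.

1648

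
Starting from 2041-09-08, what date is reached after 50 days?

Sep has 30 days: +23 → Oct 1, 2041 (27 left).
+27 → Oct 28, 2041.

October 28, 2041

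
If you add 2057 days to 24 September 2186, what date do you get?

+365 (one year) → Sep 24, 2187 (1692 left).
+366 (one year; includes Feb 29, 2188) → Sep 24, 2188 (1326 left).
+365 (one year) → Sep 24, 2189 (961 left).
+365 (one year) → Sep 24, 2190 (596 left).
+365 (one year) → Sep 24, 2191 (231 left).
Sep has 30 days: +7 → Oct 1, 2191 (224 left).
Oct has 31 days: +31 → Nov 1, 2191 (193 left).
Nov has 30 days: +30 → Dec 1, 2191 (163 left).
Dec has 31 days: +31 → Jan 1, 2192 (132 left).
Jan has 31 days: +31 → Feb 1, 2192 (101 left).
Feb has 29 days: +29 → Mar 1, 2192 (72 left).
Mar has 31 days: +31 → Apr 1, 2192 (41 left).
Apr has 30 days: +30 → May 1, 2192 (11 left).
+11 → May 12, 2192.

May 12, 2192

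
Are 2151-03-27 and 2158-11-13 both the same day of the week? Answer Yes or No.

From Mar 27, 2151 to Nov 13, 2158 is 2788 days.
2788 mod 7 = 2, so they are different weekdays.
(Mar 27, 2151 is a Saturday; Nov 13, 2158 is a Monday.)

No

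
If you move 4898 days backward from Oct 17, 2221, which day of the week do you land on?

First find the weekday of Oct 17, 2221. Doomsday rule: the anchor day for the 2200s is Friday. For year 21: 21÷12 = 1 r 9, and 9÷4 = 2, so 1+9+2 = 12.
Friday + 12 ≡ Wednesday — that's 2221's doomsday.
In October the doomsday date is Oct 10.
Oct 17 is 7 days after Oct 10; 7 mod 7 = 0, so Wednesday + 0 = Wednesday.
4898 mod 7 = 5, so 4898 days before a Wednesday is Wednesday − 5 = Friday.

Friday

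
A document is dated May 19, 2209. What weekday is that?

Doomsday rule: the anchor day for the 2200s is Friday. For year 09: 9÷12 = 0 r 9, and 9÷4 = 2, so 0+9+2 = 11.
Friday + 11 ≡ Tuesday — that's 2209's doomsday.
In May the doomsday date is May 9.
May 19 is 10 days after May 9; 10 mod 7 = 3, so Tuesday + 3 = Friday.

Friday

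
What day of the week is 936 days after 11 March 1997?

Sunday

First find the weekday of Mar 11, 1997. Doomsday rule: the anchor day for the 1900s is Wednesday. For year 97: 97÷12 = 8 r 1, and 1÷4 = 0, so 8+1+0 = 9.
Wednesday + 9 ≡ Friday — that's 1997's doomsday.
In March the doomsday date is Mar 14.
Mar 11 is 3 days before Mar 14; 3 mod 7 = 3, so Friday − 3 = Tuesday.
936 mod 7 = 5, so 936 days after a Tuesday is Tuesday + 5 = Sunday.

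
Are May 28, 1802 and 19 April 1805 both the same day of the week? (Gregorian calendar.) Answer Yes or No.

From May 28, 1802 to Apr 19, 1805 is 1057 days.
1057 mod 7 = 0, so they are the same weekday.
(May 28, 1802 is a Friday; Apr 19, 1805 is a Friday.)

Yes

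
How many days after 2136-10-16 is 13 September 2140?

1428

Oct 16, 2136 → Oct 16, 2137: 365 days.
Oct 16, 2137 → Oct 16, 2138: 365 days.
Oct 16, 2138 → Oct 16, 2139: 365 days.
Oct 16, 2139 → Nov 16, 2139: 31 days (October has 31).
Nov 16, 2139 → Dec 16, 2139: 30 days (November has 30).
Dec 16, 2139 → Jan 16, 2140: 31 days (December has 31).
Jan 16, 2140 → Feb 16, 2140: 31 days (January has 31).
Feb 16, 2140 → Mar 16, 2140: 29 days (February has 29).
Mar 16, 2140 → Apr 16, 2140: 31 days (March has 31).
Apr 16, 2140 → May 16, 2140: 30 days (April has 30).
May 16, 2140 → Jun 16, 2140: 31 days (May has 31).
Jun 16, 2140 → Jul 16, 2140: 30 days (June has 30).
Jul 16, 2140 → Aug 16, 2140: 31 days (July has 31).
Aug 16, 2140 → Sep 13, 2140: 28 days.
Total: 1428 days.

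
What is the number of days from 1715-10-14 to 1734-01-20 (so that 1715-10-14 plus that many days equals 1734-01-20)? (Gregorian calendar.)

6673

Oct 14, 1715 → Oct 14, 1716: 366 days (Feb 29, 1716 is in that span).
Oct 14, 1716 → Oct 14, 1717: 365 days.
Oct 14, 1717 → Oct 14, 1718: 365 days.
Oct 14, 1718 → Oct 14, 1719: 365 days.
Oct 14, 1719 → Oct 14, 1720: 366 days (Feb 29, 1720 is in that span).
Oct 14, 1720 → Oct 14, 1721: 365 days.
Oct 14, 1721 → Oct 14, 1722: 365 days.
Oct 14, 1722 → Oct 14, 1723: 365 days.
Oct 14, 1723 → Oct 14, 1724: 366 days (Feb 29, 1724 is in that span).
Oct 14, 1724 → Oct 14, 1725: 365 days.
Oct 14, 1725 → Oct 14, 1726: 365 days.
Oct 14, 1726 → Oct 14, 1727: 365 days.
Oct 14, 1727 → Oct 14, 1728: 366 days (Feb 29, 1728 is in that span).
Oct 14, 1728 → Oct 14, 1729: 365 days.
Oct 14, 1729 → Oct 14, 1730: 365 days.
Oct 14, 1730 → Oct 14, 1731: 365 days.
Oct 14, 1731 → Oct 14, 1732: 366 days (Feb 29, 1732 is in that span).
Oct 14, 1732 → Oct 14, 1733: 365 days.
Oct 14, 1733 → Nov 14, 1733: 31 days (October has 31).
Nov 14, 1733 → Dec 14, 1733: 30 days (November has 30).
Dec 14, 1733 → Jan 14, 1734: 31 days (December has 31).
Jan 14, 1734 → Jan 20, 1734: 6 days.
Total: 6673 days.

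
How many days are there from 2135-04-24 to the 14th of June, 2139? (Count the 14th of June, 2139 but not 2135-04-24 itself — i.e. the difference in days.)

1512

Apr 24, 2135 → Apr 24, 2136: 366 days (Feb 29, 2136 is in that span).
Apr 24, 2136 → Apr 24, 2137: 365 days.
Apr 24, 2137 → Apr 24, 2138: 365 days.
Apr 24, 2138 → Apr 24, 2139: 365 days.
Apr 24, 2139 → May 24, 2139: 30 days (April has 30).
May 24, 2139 → Jun 14, 2139: 21 days.
Total: 1512 days.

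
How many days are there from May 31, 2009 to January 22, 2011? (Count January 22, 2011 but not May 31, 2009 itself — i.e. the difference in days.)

May 31, 2009 → May 31, 2010: 365 days.
May 31, 2010 → Jun 30, 2010: 30 days (May has 31).
Jun 30, 2010 → Jul 30, 2010: 30 days (June has 30).
Jul 30, 2010 → Aug 30, 2010: 31 days (July has 31).
Aug 30, 2010 → Sep 30, 2010: 31 days (August has 31).
Sep 30, 2010 → Oct 30, 2010: 30 days (September has 30).
Oct 30, 2010 → Nov 30, 2010: 31 days (October has 31).
Nov 30, 2010 → Dec 30, 2010: 30 days (November has 30).
Dec 30, 2010 → Jan 22, 2011: 23 days.
Total: 601 days.

601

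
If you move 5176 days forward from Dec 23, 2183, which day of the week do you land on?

First find the weekday of Dec 23, 2183. Doomsday rule: the anchor day for the 2100s is Sunday. For year 83: 83÷12 = 6 r 11, and 11÷4 = 2, so 6+11+2 = 19.
Sunday + 19 ≡ Friday — that's 2183's doomsday.
In December the doomsday date is Dec 12.
Dec 23 is 11 days after Dec 12; 11 mod 7 = 4, so Friday + 4 = Tuesday.
5176 mod 7 = 3, so 5176 days after a Tuesday is Tuesday + 3 = Friday.

Friday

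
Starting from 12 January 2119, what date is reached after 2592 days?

+365 (one year) → Jan 12, 2120 (2227 left).
+366 (one year; includes Feb 29, 2120) → Jan 12, 2121 (1861 left).
+365 (one year) → Jan 12, 2122 (1496 left).
+365 (one year) → Jan 12, 2123 (1131 left).
+365 (one year) → Jan 12, 2124 (766 left).
+366 (one year; includes Feb 29, 2124) → Jan 12, 2125 (400 left).
Jan has 31 days: +20 → Feb 1, 2125 (380 left).
Feb has 28 days: +28 → Mar 1, 2125 (352 left).
Mar has 31 days: +31 → Apr 1, 2125 (321 left).
Apr has 30 days: +30 → May 1, 2125 (291 left).
May has 31 days: +31 → Jun 1, 2125 (260 left).
Jun has 30 days: +30 → Jul 1, 2125 (230 left).
Jul has 31 days: +31 → Aug 1, 2125 (199 left).
Aug has 31 days: +31 → Sep 1, 2125 (168 left).
Sep has 30 days: +30 → Oct 1, 2125 (138 left).
Oct has 31 days: +31 → Nov 1, 2125 (107 left).
Nov has 30 days: +30 → Dec 1, 2125 (77 left).
Dec has 31 days: +31 → Jan 1, 2126 (46 left).
Jan has 31 days: +31 → Feb 1, 2126 (15 left).
+15 → Feb 16, 2126.

February 16, 2126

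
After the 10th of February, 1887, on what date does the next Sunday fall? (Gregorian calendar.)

Feb 10, 1887 is a Thursday.
From Thursday to the next Sunday is 3 days.
Feb 10, 1887 + 3 = Feb 13, 1887.

February 13, 1887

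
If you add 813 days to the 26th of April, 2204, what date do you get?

+365 (one year) → Apr 26, 2205 (448 left).
+365 (one year) → Apr 26, 2206 (83 left).
Apr has 30 days: +5 → May 1, 2206 (78 left).
May has 31 days: +31 → Jun 1, 2206 (47 left).
Jun has 30 days: +30 → Jul 1, 2206 (17 left).
+17 → Jul 18, 2206.

July 18, 2206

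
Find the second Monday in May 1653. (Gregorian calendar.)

May 1, 1653 is a Thursday.
The first Monday is therefore May 5 (4 days later).
The second Monday is 5 + 1×7 = May 12.

May 12, 1653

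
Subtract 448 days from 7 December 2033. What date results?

September 15, 2032

−365 (one year) → Dec 7, 2032 (83 left).
−7 → Nov 30, 2032 (end of Nov, 30 days; 76 left).
−30 → Oct 31, 2032 (end of Oct, 31 days; 46 left).
−31 → Sep 30, 2032 (end of Sep, 30 days; 15 left).
−15 → Sep 15, 2032.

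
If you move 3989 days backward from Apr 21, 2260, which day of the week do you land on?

Apr 21, 2260 is a Saturday.
3989 mod 7 = 6, so 3989 days before a Saturday is Saturday − 6 = Sunday.

Sunday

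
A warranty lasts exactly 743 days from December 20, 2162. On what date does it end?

+365 (one year) → Dec 20, 2163 (378 left).
Dec has 31 days: +12 → Jan 1, 2164 (366 left).
Jan has 31 days: +31 → Feb 1, 2164 (335 left).
Feb has 29 days: +29 → Mar 1, 2164 (306 left).
Mar has 31 days: +31 → Apr 1, 2164 (275 left).
Apr has 30 days: +30 → May 1, 2164 (245 left).
May has 31 days: +31 → Jun 1, 2164 (214 left).
Jun has 30 days: +30 → Jul 1, 2164 (184 left).
Jul has 31 days: +31 → Aug 1, 2164 (153 left).
Aug has 31 days: +31 → Sep 1, 2164 (122 left).
Sep has 30 days: +30 → Oct 1, 2164 (92 left).
Oct has 31 days: +31 → Nov 1, 2164 (61 left).
Nov has 30 days: +30 → Dec 1, 2164 (31 left).
Dec has 31 days: +31 → Jan 1, 2165 (0 left).

January 1, 2165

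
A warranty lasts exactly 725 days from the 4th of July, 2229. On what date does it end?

+365 (one year) → Jul 4, 2230 (360 left).
Jul has 31 days: +28 → Aug 1, 2230 (332 left).
Aug has 31 days: +31 → Sep 1, 2230 (301 left).
Sep has 30 days: +30 → Oct 1, 2230 (271 left).
Oct has 31 days: +31 → Nov 1, 2230 (240 left).
Nov has 30 days: +30 → Dec 1, 2230 (210 left).
Dec has 31 days: +31 → Jan 1, 2231 (179 left).
Jan has 31 days: +31 → Feb 1, 2231 (148 left).
Feb has 28 days: +28 → Mar 1, 2231 (120 left).
Mar has 31 days: +31 → Apr 1, 2231 (89 left).
Apr has 30 days: +30 → May 1, 2231 (59 left).
May has 31 days: +31 → Jun 1, 2231 (28 left).
+28 → Jun 29, 2231.

June 29, 2231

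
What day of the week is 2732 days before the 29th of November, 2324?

Nov 29, 2324 is a Saturday.
2732 mod 7 = 2, so 2732 days before a Saturday is Saturday − 2 = Thursday.

Thursday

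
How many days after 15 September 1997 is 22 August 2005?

Sep 15, 1997 → Sep 15, 1998: 365 days.
Sep 15, 1998 → Sep 15, 1999: 365 days.
Sep 15, 1999 → Sep 15, 2000: 366 days (Feb 29, 2000 is in that span).
Sep 15, 2000 → Sep 15, 2001: 365 days.
Sep 15, 2001 → Sep 15, 2002: 365 days.
Sep 15, 2002 → Sep 15, 2003: 365 days.
Sep 15, 2003 → Sep 15, 2004: 366 days (Feb 29, 2004 is in that span).
Sep 15, 2004 → Oct 15, 2004: 30 days (September has 30).
Oct 15, 2004 → Nov 15, 2004: 31 days (October has 31).
Nov 15, 2004 → Dec 15, 2004: 30 days (November has 30).
Dec 15, 2004 → Jan 15, 2005: 31 days (December has 31).
Jan 15, 2005 → Feb 15, 2005: 31 days (January has 31).
Feb 15, 2005 → Mar 15, 2005: 28 days (February has 28).
Mar 15, 2005 → Apr 15, 2005: 31 days (March has 31).
Apr 15, 2005 → May 15, 2005: 30 days (April has 30).
May 15, 2005 → Jun 15, 2005: 31 days (May has 31).
Jun 15, 2005 → Jul 15, 2005: 30 days (June has 30).
Jul 15, 2005 → Aug 15, 2005: 31 days (July has 31).
Aug 15, 2005 → Aug 22, 2005: 7 days.
Total: 2898 days.

2898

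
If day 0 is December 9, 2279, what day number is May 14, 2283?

1252

Dec 9, 2279 → Dec 9, 2280: 366 days (Feb 29, 2280 is in that span).
Dec 9, 2280 → Dec 9, 2281: 365 days.
Dec 9, 2281 → Dec 9, 2282: 365 days.
Dec 9, 2282 → Jan 9, 2283: 31 days (December has 31).
Jan 9, 2283 → Feb 9, 2283: 31 days (January has 31).
Feb 9, 2283 → Mar 9, 2283: 28 days (February has 28).
Mar 9, 2283 → Apr 9, 2283: 31 days (March has 31).
Apr 9, 2283 → May 9, 2283: 30 days (April has 30).
May 9, 2283 → May 14, 2283: 5 days.
Total: 1252 days.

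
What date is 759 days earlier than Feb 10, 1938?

January 13, 1936

−365 (one year) → Feb 10, 1937 (394 left).
−10 → Jan 31, 1937 (end of Jan, 31 days; 384 left).
−31 → Dec 31, 1936 (end of Dec, 31 days; 353 left).
−31 → Nov 30, 1936 (end of Nov, 30 days; 322 left).
−30 → Oct 31, 1936 (end of Oct, 31 days; 292 left).
−31 → Sep 30, 1936 (end of Sep, 30 days; 261 left).
−30 → Aug 31, 1936 (end of Aug, 31 days; 231 left).
−31 → Jul 31, 1936 (end of Jul, 31 days; 200 left).
−31 → Jun 30, 1936 (end of Jun, 30 days; 169 left).
−30 → May 31, 1936 (end of May, 31 days; 139 left).
−31 → Apr 30, 1936 (end of Apr, 30 days; 108 left).
−30 → Mar 31, 1936 (end of Mar, 31 days; 78 left).
−31 → Feb 29, 1936 (end of Feb, 29 days; 47 left).
−29 → Jan 31, 1936 (end of Jan, 31 days; 18 left).
−18 → Jan 13, 1936.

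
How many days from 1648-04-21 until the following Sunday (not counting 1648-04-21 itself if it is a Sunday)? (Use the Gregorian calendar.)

5

Apr 21, 1648 is a Tuesday.
From Tuesday to the next Sunday is 5 days.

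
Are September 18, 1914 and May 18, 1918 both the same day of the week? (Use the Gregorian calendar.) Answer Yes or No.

From Sep 18, 1914 to May 18, 1918 is 1338 days.
1338 mod 7 = 1, so they are different weekdays.
(Sep 18, 1914 is a Friday; May 18, 1918 is a Saturday.)

No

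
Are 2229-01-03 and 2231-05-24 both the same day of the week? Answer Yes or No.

No

From Jan 3, 2229 to May 24, 2231 is 871 days.
871 mod 7 = 3, so they are different weekdays.
(Jan 3, 2229 is a Saturday; May 24, 2231 is a Tuesday.)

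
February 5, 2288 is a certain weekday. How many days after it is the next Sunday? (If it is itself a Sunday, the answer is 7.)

Feb 5, 2288 is a Sunday.
From Sunday to the next Sunday is 7 days.

7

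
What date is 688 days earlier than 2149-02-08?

−366 (one year; includes Feb 29, 2148) → Feb 8, 2148 (322 left).
−8 → Jan 31, 2148 (end of Jan, 31 days; 314 left).
−31 → Dec 31, 2147 (end of Dec, 31 days; 283 left).
−31 → Nov 30, 2147 (end of Nov, 30 days; 252 left).
−30 → Oct 31, 2147 (end of Oct, 31 days; 222 left).
−31 → Sep 30, 2147 (end of Sep, 30 days; 191 left).
−30 → Aug 31, 2147 (end of Aug, 31 days; 161 left).
−31 → Jul 31, 2147 (end of Jul, 31 days; 130 left).
−31 → Jun 30, 2147 (end of Jun, 30 days; 99 left).
−30 → May 31, 2147 (end of May, 31 days; 69 left).
−31 → Apr 30, 2147 (end of Apr, 30 days; 38 left).
−30 → Mar 31, 2147 (end of Mar, 31 days; 8 left).
−8 → Mar 23, 2147.

March 23, 2147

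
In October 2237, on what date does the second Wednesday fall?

October 1, 2237 is a Sunday.
The first Wednesday is therefore October 4 (3 days later).
The second Wednesday is 4 + 1×7 = October 11.

October 11, 2237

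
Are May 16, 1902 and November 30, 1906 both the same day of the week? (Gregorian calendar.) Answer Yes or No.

From May 16, 1902 to Nov 30, 1906 is 1659 days.
1659 mod 7 = 0, so they are the same weekday.
(May 16, 1902 is a Friday; Nov 30, 1906 is a Friday.)

Yes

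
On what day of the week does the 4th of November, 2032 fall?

Thursday

Doomsday rule: the anchor day for the 2000s is Tuesday. For year 32: 32÷12 = 2 r 8, and 8÷4 = 2, so 2+8+2 = 12.
Tuesday + 12 ≡ Sunday — that's 2032's doomsday.
In November the doomsday date is Nov 7.
Nov 4 is 3 days before Nov 7; 3 mod 7 = 3, so Sunday − 3 = Thursday.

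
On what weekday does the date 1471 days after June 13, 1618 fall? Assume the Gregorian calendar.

Thursday

Jun 13, 1618 is a Wednesday.
1471 mod 7 = 1, so 1471 days after a Wednesday is Wednesday + 1 = Thursday.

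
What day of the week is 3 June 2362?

Sunday

Doomsday rule: the anchor day for the 2300s is Wednesday. For year 62: 62÷12 = 5 r 2, and 2÷4 = 0, so 5+2+0 = 7.
Wednesday + 7 ≡ Wednesday — that's 2362's doomsday.
In June the doomsday date is Jun 6.
Jun 3 is 3 days before Jun 6; 3 mod 7 = 3, so Wednesday − 3 = Sunday.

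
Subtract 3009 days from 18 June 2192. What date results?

March 23, 2184

−366 (one year; includes Feb 29, 2192) → Jun 18, 2191 (2643 left).
−365 (one year) → Jun 18, 2190 (2278 left).
−365 (one year) → Jun 18, 2189 (1913 left).
−365 (one year) → Jun 18, 2188 (1548 left).
−366 (one year; includes Feb 29, 2188) → Jun 18, 2187 (1182 left).
−365 (one year) → Jun 18, 2186 (817 left).
−365 (one year) → Jun 18, 2185 (452 left).
−365 (one year) → Jun 18, 2184 (87 left).
−18 → May 31, 2184 (end of May, 31 days; 69 left).
−31 → Apr 30, 2184 (end of Apr, 30 days; 38 left).
−30 → Mar 31, 2184 (end of Mar, 31 days; 8 left).
−8 → Mar 23, 2184.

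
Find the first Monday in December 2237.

December 4, 2237

December 1, 2237 is a Friday.
The first Monday is therefore December 4 (3 days later).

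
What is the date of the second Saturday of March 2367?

March 11, 2367

March 1, 2367 is a Wednesday.
The first Saturday is therefore March 4 (3 days later).
The second Saturday is 4 + 1×7 = March 11.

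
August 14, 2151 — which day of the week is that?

Doomsday rule: the anchor day for the 2100s is Sunday. For year 51: 51÷12 = 4 r 3, and 3÷4 = 0, so 4+3+0 = 7.
Sunday + 7 ≡ Sunday — that's 2151's doomsday.
In August the doomsday date is Aug 8.
Aug 14 is 6 days after Aug 8; 6 mod 7 = 6, so Sunday + 6 = Saturday.

Saturday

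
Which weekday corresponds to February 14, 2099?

Doomsday rule: the anchor day for the 2000s is Tuesday. For year 99: 99÷12 = 8 r 3, and 3÷4 = 0, so 8+3+0 = 11.
Tuesday + 11 ≡ Saturday — that's 2099's doomsday.
In February the doomsday date is Feb 28 (2099 is not a leap year).
Feb 14 is 14 days before Feb 28; 14 mod 7 = 0, so Saturday − 0 = Saturday.

Saturday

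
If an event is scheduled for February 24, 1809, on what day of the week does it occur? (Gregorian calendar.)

Friday

Doomsday rule: the anchor day for the 1800s is Friday. For year 09: 9÷12 = 0 r 9, and 9÷4 = 2, so 0+9+2 = 11.
Friday + 11 ≡ Tuesday — that's 1809's doomsday.
In February the doomsday date is Feb 28 (1809 is not a leap year).
Feb 24 is 4 days before Feb 28; 4 mod 7 = 4, so Tuesday − 4 = Friday.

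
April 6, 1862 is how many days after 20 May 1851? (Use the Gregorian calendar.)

3974

May 20, 1851 → May 20, 1852: 366 days (Feb 29, 1852 is in that span).
May 20, 1852 → May 20, 1853: 365 days.
May 20, 1853 → May 20, 1854: 365 days.
May 20, 1854 → May 20, 1855: 365 days.
May 20, 1855 → May 20, 1856: 366 days (Feb 29, 1856 is in that span).
May 20, 1856 → May 20, 1857: 365 days.
May 20, 1857 → May 20, 1858: 365 days.
May 20, 1858 → May 20, 1859: 365 days.
May 20, 1859 → May 20, 1860: 366 days (Feb 29, 1860 is in that span).
May 20, 1860 → May 20, 1861: 365 days.
May 20, 1861 → Jun 20, 1861: 31 days (May has 31).
Jun 20, 1861 → Jul 20, 1861: 30 days (June has 30).
Jul 20, 1861 → Aug 20, 1861: 31 days (July has 31).
Aug 20, 1861 → Sep 20, 1861: 31 days (August has 31).
Sep 20, 1861 → Oct 20, 1861: 30 days (September has 30).
Oct 20, 1861 → Nov 20, 1861: 31 days (October has 31).
Nov 20, 1861 → Dec 20, 1861: 30 days (November has 30).
Dec 20, 1861 → Jan 20, 1862: 31 days (December has 31).
Jan 20, 1862 → Feb 20, 1862: 31 days (January has 31).
Feb 20, 1862 → Mar 20, 1862: 28 days (February has 28).
Mar 20, 1862 → Apr 6, 1862: 17 days.
Total: 3974 days.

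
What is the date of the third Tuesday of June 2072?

June 21, 2072

June 1, 2072 is a Wednesday.
The first Tuesday is therefore June 7 (6 days later).
The third Tuesday is 7 + 2×7 = June 21.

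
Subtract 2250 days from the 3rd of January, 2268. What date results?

November 5, 2261

−365 (one year) → Jan 3, 2267 (1885 left).
−365 (one year) → Jan 3, 2266 (1520 left).
−365 (one year) → Jan 3, 2265 (1155 left).
−366 (one year; includes Feb 29, 2264) → Jan 3, 2264 (789 left).
−365 (one year) → Jan 3, 2263 (424 left).
−365 (one year) → Jan 3, 2262 (59 left).
−3 → Dec 31, 2261 (end of Dec, 31 days; 56 left).
−31 → Nov 30, 2261 (end of Nov, 30 days; 25 left).
−25 → Nov 5, 2261.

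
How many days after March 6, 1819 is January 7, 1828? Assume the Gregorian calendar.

3229

Mar 6, 1819 → Mar 6, 1820: 366 days (Feb 29, 1820 is in that span).
Mar 6, 1820 → Mar 6, 1821: 365 days.
Mar 6, 1821 → Mar 6, 1822: 365 days.
Mar 6, 1822 → Mar 6, 1823: 365 days.
Mar 6, 1823 → Mar 6, 1824: 366 days (Feb 29, 1824 is in that span).
Mar 6, 1824 → Mar 6, 1825: 365 days.
Mar 6, 1825 → Mar 6, 1826: 365 days.
Mar 6, 1826 → Mar 6, 1827: 365 days.
Mar 6, 1827 → Apr 6, 1827: 31 days (March has 31).
Apr 6, 1827 → May 6, 1827: 30 days (April has 30).
May 6, 1827 → Jun 6, 1827: 31 days (May has 31).
Jun 6, 1827 → Jul 6, 1827: 30 days (June has 30).
Jul 6, 1827 → Aug 6, 1827: 31 days (July has 31).
Aug 6, 1827 → Sep 6, 1827: 31 days (August has 31).
Sep 6, 1827 → Oct 6, 1827: 30 days (September has 30).
Oct 6, 1827 → Nov 6, 1827: 31 days (October has 31).
Nov 6, 1827 → Dec 6, 1827: 30 days (November has 30).
Dec 6, 1827 → Jan 6, 1828: 31 days (December has 31).
Jan 6, 1828 → Jan 7, 1828: 1 days.
Total: 3229 days.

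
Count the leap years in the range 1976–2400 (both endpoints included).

Multiples of 4 in [1976,2400]: 107.
Of those, multiples of 100: 5 (not leap unless ÷400).
Multiples of 400: 2.
Leap years = 107 − 5 + 2 = 104.

104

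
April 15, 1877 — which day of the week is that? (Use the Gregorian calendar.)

Sunday

January 1, 1877 is a Monday.
Jan 1, 1877 → Feb 1, 1877: 31 days (January has 31).
Feb 1, 1877 → Mar 1, 1877: 28 days (February has 28).
Mar 1, 1877 → Apr 1, 1877: 31 days (March has 31).
Apr 1, 1877 → Apr 15, 1877: 14 days.
Total: 104 days.
104 mod 7 = 6, so Monday + 6 = Sunday.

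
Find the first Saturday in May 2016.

May 1, 2016 is a Sunday.
The first Saturday is therefore May 7 (6 days later).

May 7, 2016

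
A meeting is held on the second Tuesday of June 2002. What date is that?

June 11, 2002

June 1, 2002 is a Saturday.
The first Tuesday is therefore June 4 (3 days later).
The second Tuesday is 4 + 1×7 = June 11.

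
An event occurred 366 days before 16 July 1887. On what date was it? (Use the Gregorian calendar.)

July 15, 1886

−16 → Jun 30, 1887 (end of Jun, 30 days; 350 left).
−30 → May 31, 1887 (end of May, 31 days; 320 left).
−31 → Apr 30, 1887 (end of Apr, 30 days; 289 left).
−30 → Mar 31, 1887 (end of Mar, 31 days; 259 left).
−31 → Feb 28, 1887 (end of Feb, 28 days; 228 left).
−28 → Jan 31, 1887 (end of Jan, 31 days; 200 left).
−31 → Dec 31, 1886 (end of Dec, 31 days; 169 left).
−31 → Nov 30, 1886 (end of Nov, 30 days; 138 left).
−30 → Oct 31, 1886 (end of Oct, 31 days; 108 left).
−31 → Sep 30, 1886 (end of Sep, 30 days; 77 left).
−30 → Aug 31, 1886 (end of Aug, 31 days; 47 left).
−31 → Jul 31, 1886 (end of Jul, 31 days; 16 left).
−16 → Jul 15, 1886.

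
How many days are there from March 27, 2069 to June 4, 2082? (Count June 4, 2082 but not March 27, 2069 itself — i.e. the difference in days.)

4817

Mar 27, 2069 → Mar 27, 2070: 365 days.
Mar 27, 2070 → Mar 27, 2071: 365 days.
Mar 27, 2071 → Mar 27, 2072: 366 days (Feb 29, 2072 is in that span).
Mar 27, 2072 → Mar 27, 2073: 365 days.
Mar 27, 2073 → Mar 27, 2074: 365 days.
Mar 27, 2074 → Mar 27, 2075: 365 days.
Mar 27, 2075 → Mar 27, 2076: 366 days (Feb 29, 2076 is in that span).
Mar 27, 2076 → Mar 27, 2077: 365 days.
Mar 27, 2077 → Mar 27, 2078: 365 days.
Mar 27, 2078 → Mar 27, 2079: 365 days.
Mar 27, 2079 → Mar 27, 2080: 366 days (Feb 29, 2080 is in that span).
Mar 27, 2080 → Mar 27, 2081: 365 days.
Mar 27, 2081 → Mar 27, 2082: 365 days.
Mar 27, 2082 → Apr 27, 2082: 31 days (March has 31).
Apr 27, 2082 → May 27, 2082: 30 days (April has 30).
May 27, 2082 → Jun 4, 2082: 8 days.
Total: 4817 days.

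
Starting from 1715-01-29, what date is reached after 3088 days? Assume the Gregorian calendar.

+365 (one year) → Jan 29, 1716 (2723 left).
+366 (one year; includes Feb 29, 1716) → Jan 29, 1717 (2357 left).
+365 (one year) → Jan 29, 1718 (1992 left).
+365 (one year) → Jan 29, 1719 (1627 left).
+365 (one year) → Jan 29, 1720 (1262 left).
+366 (one year; includes Feb 29, 1720) → Jan 29, 1721 (896 left).
+365 (one year) → Jan 29, 1722 (531 left).
+365 (one year) → Jan 29, 1723 (166 left).
Jan has 31 days: +3 → Feb 1, 1723 (163 left).
Feb has 28 days: +28 → Mar 1, 1723 (135 left).
Mar has 31 days: +31 → Apr 1, 1723 (104 left).
Apr has 30 days: +30 → May 1, 1723 (74 left).
May has 31 days: +31 → Jun 1, 1723 (43 left).
Jun has 30 days: +30 → Jul 1, 1723 (13 left).
+13 → Jul 14, 1723.

July 14, 1723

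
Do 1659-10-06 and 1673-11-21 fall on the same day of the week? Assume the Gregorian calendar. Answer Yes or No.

No

From Oct 6, 1659 to Nov 21, 1673 is 5160 days.
5160 mod 7 = 1, so they are different weekdays.
(Oct 6, 1659 is a Monday; Nov 21, 1673 is a Tuesday.)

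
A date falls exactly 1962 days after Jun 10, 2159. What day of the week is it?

Tuesday

First find the weekday of Jun 10, 2159. Doomsday rule: the anchor day for the 2100s is Sunday. For year 59: 59÷12 = 4 r 11, and 11÷4 = 2, so 4+11+2 = 17.
Sunday + 17 ≡ Wednesday — that's 2159's doomsday.
In June the doomsday date is Jun 6.
Jun 10 is 4 days after Jun 6; 4 mod 7 = 4, so Wednesday + 4 = Sunday.
1962 mod 7 = 2, so 1962 days after a Sunday is Sunday + 2 = Tuesday.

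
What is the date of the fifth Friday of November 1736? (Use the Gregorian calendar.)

November 1, 1736 is a Thursday.
The first Friday is therefore November 2 (1 days later).
The fifth Friday is 2 + 4×7 = November 30.

November 30, 1736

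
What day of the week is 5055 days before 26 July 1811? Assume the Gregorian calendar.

Jul 26, 1811 is a Friday.
5055 mod 7 = 1, so 5055 days before a Friday is Friday − 1 = Thursday.

Thursday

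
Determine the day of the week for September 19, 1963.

Thursday

January 1, 1963 is a Tuesday.
Jan 1, 1963 → Feb 1, 1963: 31 days (January has 31).
Feb 1, 1963 → Mar 1, 1963: 28 days (February has 28).
Mar 1, 1963 → Apr 1, 1963: 31 days (March has 31).
Apr 1, 1963 → May 1, 1963: 30 days (April has 30).
May 1, 1963 → Jun 1, 1963: 31 days (May has 31).
Jun 1, 1963 → Jul 1, 1963: 30 days (June has 30).
Jul 1, 1963 → Aug 1, 1963: 31 days (July has 31).
Aug 1, 1963 → Sep 1, 1963: 31 days (August has 31).
Sep 1, 1963 → Sep 19, 1963: 18 days.
Total: 261 days.
261 mod 7 = 2, so Tuesday + 2 = Thursday.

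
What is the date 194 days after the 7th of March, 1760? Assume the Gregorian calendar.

September 17, 1760

Mar has 31 days: +25 → Apr 1, 1760 (169 left).
Apr has 30 days: +30 → May 1, 1760 (139 left).
May has 31 days: +31 → Jun 1, 1760 (108 left).
Jun has 30 days: +30 → Jul 1, 1760 (78 left).
Jul has 31 days: +31 → Aug 1, 1760 (47 left).
Aug has 31 days: +31 → Sep 1, 1760 (16 left).
+16 → Sep 17, 1760.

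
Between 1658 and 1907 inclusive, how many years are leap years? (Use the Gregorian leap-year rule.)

59

Multiples of 4 in [1658,1907]: 62.
Of those, multiples of 100: 3 (not leap unless ÷400).
Multiples of 400: 0.
Leap years = 62 − 3 + 0 = 59.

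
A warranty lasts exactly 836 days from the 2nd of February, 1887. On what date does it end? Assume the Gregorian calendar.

+365 (one year) → Feb 2, 1888 (471 left).
+366 (one year; includes Feb 29, 1888) → Feb 2, 1889 (105 left).
Feb has 28 days: +27 → Mar 1, 1889 (78 left).
Mar has 31 days: +31 → Apr 1, 1889 (47 left).
Apr has 30 days: +30 → May 1, 1889 (17 left).
+17 → May 18, 1889.

May 18, 1889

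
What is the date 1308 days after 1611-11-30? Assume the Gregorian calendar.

+366 (one year; includes Feb 29, 1612) → Nov 30, 1612 (942 left).
+365 (one year) → Nov 30, 1613 (577 left).
+365 (one year) → Nov 30, 1614 (212 left).
Nov has 30 days: +1 → Dec 1, 1614 (211 left).
Dec has 31 days: +31 → Jan 1, 1615 (180 left).
Jan has 31 days: +31 → Feb 1, 1615 (149 left).
Feb has 28 days: +28 → Mar 1, 1615 (121 left).
Mar has 31 days: +31 → Apr 1, 1615 (90 left).
Apr has 30 days: +30 → May 1, 1615 (60 left).
May has 31 days: +31 → Jun 1, 1615 (29 left).
+29 → Jun 30, 1615.

June 30, 1615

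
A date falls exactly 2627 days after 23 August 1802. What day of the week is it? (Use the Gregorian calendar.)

Wednesday

Aug 23, 1802 is a Monday.
2627 mod 7 = 2, so 2627 days after a Monday is Monday + 2 = Wednesday.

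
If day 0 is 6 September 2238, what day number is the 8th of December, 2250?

4476

Sep 6, 2238 → Sep 6, 2239: 365 days.
Sep 6, 2239 → Sep 6, 2240: 366 days (Feb 29, 2240 is in that span).
Sep 6, 2240 → Sep 6, 2241: 365 days.
Sep 6, 2241 → Sep 6, 2242: 365 days.
Sep 6, 2242 → Sep 6, 2243: 365 days.
Sep 6, 2243 → Sep 6, 2244: 366 days (Feb 29, 2244 is in that span).
Sep 6, 2244 → Sep 6, 2245: 365 days.
Sep 6, 2245 → Sep 6, 2246: 365 days.
Sep 6, 2246 → Sep 6, 2247: 365 days.
Sep 6, 2247 → Sep 6, 2248: 366 days (Feb 29, 2248 is in that span).
Sep 6, 2248 → Sep 6, 2249: 365 days.
Sep 6, 2249 → Sep 6, 2250: 365 days.
Sep 6, 2250 → Oct 6, 2250: 30 days (September has 30).
Oct 6, 2250 → Nov 6, 2250: 31 days (October has 31).
Nov 6, 2250 → Dec 6, 2250: 30 days (November has 30).
Dec 6, 2250 → Dec 8, 2250: 2 days.
Total: 4476 days.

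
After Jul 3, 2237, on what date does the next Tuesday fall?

July 4, 2237

Jul 3, 2237 is a Monday.
From Monday to the next Tuesday is 1 day.
Jul 3, 2237 + 1 = Jul 4, 2237.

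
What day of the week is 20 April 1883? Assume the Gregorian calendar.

Friday

Doomsday rule: the anchor day for the 1800s is Friday. For year 83: 83÷12 = 6 r 11, and 11÷4 = 2, so 6+11+2 = 19.
Friday + 19 ≡ Wednesday — that's 1883's doomsday.
In April the doomsday date is Apr 4.
Apr 20 is 16 days after Apr 4; 16 mod 7 = 2, so Wednesday + 2 = Friday.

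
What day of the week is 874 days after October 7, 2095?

Oct 7, 2095 is a Friday.
874 mod 7 = 6, so 874 days after a Friday is Friday + 6 = Thursday.

Thursday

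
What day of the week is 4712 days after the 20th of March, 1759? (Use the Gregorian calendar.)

First find the weekday of Mar 20, 1759. Doomsday rule: the anchor day for the 1700s is Sunday. For year 59: 59÷12 = 4 r 11, and 11÷4 = 2, so 4+11+2 = 17.
Sunday + 17 ≡ Wednesday — that's 1759's doomsday.
In March the doomsday date is Mar 14.
Mar 20 is 6 days after Mar 14; 6 mod 7 = 6, so Wednesday + 6 = Tuesday.
4712 mod 7 = 1, so 4712 days after a Tuesday is Tuesday + 1 = Wednesday.

Wednesday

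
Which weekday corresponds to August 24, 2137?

Saturday

Doomsday rule: the anchor day for the 2100s is Sunday. For year 37: 37÷12 = 3 r 1, and 1÷4 = 0, so 3+1+0 = 4.
Sunday + 4 ≡ Thursday — that's 2137's doomsday.
In August the doomsday date is Aug 8.
Aug 24 is 16 days after Aug 8; 16 mod 7 = 2, so Thursday + 2 = Saturday.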